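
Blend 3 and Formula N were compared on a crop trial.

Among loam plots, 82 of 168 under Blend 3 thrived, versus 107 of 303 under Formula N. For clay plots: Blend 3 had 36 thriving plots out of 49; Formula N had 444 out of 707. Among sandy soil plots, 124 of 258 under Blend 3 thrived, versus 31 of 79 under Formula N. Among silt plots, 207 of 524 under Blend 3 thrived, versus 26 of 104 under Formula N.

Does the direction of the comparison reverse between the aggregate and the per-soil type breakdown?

Yes

Loam: Blend 3 82/168 = 48.8%, Formula N 107/303 = 35.3% → Blend 3
Clay: Blend 3 36/49 = 73.5%, Formula N 444/707 = 62.8% → Blend 3
Sandy soil: Blend 3 124/258 = 48.1%, Formula N 31/79 = 39.2% → Blend 3
Silt: Blend 3 207/524 = 39.5%, Formula N 26/104 = 25.0% → Blend 3
Overall: Blend 3 449/999 = 44.9%, Formula N 608/1193 = 51.0% → Formula N
Blend 3 wins each soil group but Formula N wins overall — the comparison reverses. Blend 3's plots skew toward silt, which has a lower base rate.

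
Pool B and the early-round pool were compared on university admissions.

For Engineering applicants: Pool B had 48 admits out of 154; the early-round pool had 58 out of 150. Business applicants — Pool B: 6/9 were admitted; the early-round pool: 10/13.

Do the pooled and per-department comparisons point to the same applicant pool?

Engineering: Pool B 48/154 = 31.2%, the early-round pool 58/150 = 38.7% → the early-round pool
Business: Pool B 6/9 = 66.7%, the early-round pool 10/13 = 76.9% → the early-round pool
Overall: Pool B 54/163 = 33.1%, the early-round pool 68/163 = 41.7% → the early-round pool
The early-round pool wins overall and in every department group — no reversal.

Yes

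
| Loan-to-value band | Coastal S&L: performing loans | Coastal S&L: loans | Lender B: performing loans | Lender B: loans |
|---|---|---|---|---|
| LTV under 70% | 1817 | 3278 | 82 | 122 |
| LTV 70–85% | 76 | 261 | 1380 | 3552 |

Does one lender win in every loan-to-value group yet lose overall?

LTV under 70%: Coastal S&L 1817/3278 = 55.4%, Lender B 82/122 = 67.2% → Lender B
LTV 70–85%: Coastal S&L 76/261 = 29.1%, Lender B 1380/3552 = 38.9% → Lender B
Overall: Coastal S&L 1893/3539 = 53.5%, Lender B 1462/3674 = 39.8% → Coastal S&L
Lender B wins each loan-to-value group but Coastal S&L wins overall — the comparison reverses. Lender B's loans skew toward LTV 70–85%, which has a lower base rate.

Yes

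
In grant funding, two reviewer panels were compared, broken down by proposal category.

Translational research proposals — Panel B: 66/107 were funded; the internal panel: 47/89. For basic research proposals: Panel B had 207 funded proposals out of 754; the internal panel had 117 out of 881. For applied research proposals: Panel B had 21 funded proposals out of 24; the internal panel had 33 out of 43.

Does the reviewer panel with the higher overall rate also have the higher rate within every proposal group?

Yes

Translational research: Panel B 66/107 = 61.7%, the internal panel 47/89 = 52.8% → Panel B
Basic research: Panel B 207/754 = 27.5%, the internal panel 117/881 = 13.3% → Panel B
Applied research: Panel B 21/24 = 87.5%, the internal panel 33/43 = 76.7% → Panel B
Overall: Panel B 294/885 = 33.2%, the internal panel 197/1013 = 19.4% → Panel B
Panel B wins overall and in every proposal group — no reversal.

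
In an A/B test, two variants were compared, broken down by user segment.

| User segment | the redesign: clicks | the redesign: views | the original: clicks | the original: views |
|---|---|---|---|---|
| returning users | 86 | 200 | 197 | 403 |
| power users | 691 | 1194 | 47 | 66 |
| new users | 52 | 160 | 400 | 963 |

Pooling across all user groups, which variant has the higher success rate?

the redesign

Returning users: the redesign 86/200 = 43.0%, the original 197/403 = 48.9% → the original
Power users: the redesign 691/1194 = 57.9%, the original 47/66 = 71.2% → the original
New users: the redesign 52/160 = 32.5%, the original 400/963 = 41.5% → the original
Overall: the redesign 829/1554 = 53.3%, the original 644/1432 = 45.0% → the redesign
(The original wins every user group but the redesign wins overall — the original's views skew toward the low-rate new users group.)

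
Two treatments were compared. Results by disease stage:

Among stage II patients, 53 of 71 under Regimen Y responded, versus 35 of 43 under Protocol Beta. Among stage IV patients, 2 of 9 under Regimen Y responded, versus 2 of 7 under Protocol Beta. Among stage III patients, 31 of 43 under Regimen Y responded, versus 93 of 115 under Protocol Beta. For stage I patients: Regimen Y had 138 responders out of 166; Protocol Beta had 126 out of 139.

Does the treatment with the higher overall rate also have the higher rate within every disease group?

Stage II: Regimen Y 53/71 = 74.6%, Protocol Beta 35/43 = 81.4% → Protocol Beta
Stage IV: Regimen Y 2/9 = 22.2%, Protocol Beta 2/7 = 28.6% → Protocol Beta
Stage III: Regimen Y 31/43 = 72.1%, Protocol Beta 93/115 = 80.9% → Protocol Beta
Stage I: Regimen Y 138/166 = 83.1%, Protocol Beta 126/139 = 90.6% → Protocol Beta
Overall: Regimen Y 224/289 = 77.5%, Protocol Beta 256/304 = 84.2% → Protocol Beta
Protocol Beta wins overall and in every disease group — no reversal.

Yes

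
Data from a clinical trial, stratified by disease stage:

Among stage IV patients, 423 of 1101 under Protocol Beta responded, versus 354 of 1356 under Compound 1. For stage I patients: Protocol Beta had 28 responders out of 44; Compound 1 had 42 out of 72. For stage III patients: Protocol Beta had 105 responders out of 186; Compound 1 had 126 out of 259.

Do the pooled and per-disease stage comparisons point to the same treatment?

Yes

Stage IV: Protocol Beta 423/1101 = 38.4%, Compound 1 354/1356 = 26.1% → Protocol Beta
Stage I: Protocol Beta 28/44 = 63.6%, Compound 1 42/72 = 58.3% → Protocol Beta
Stage III: Protocol Beta 105/186 = 56.5%, Compound 1 126/259 = 48.6% → Protocol Beta
Overall: Protocol Beta 556/1331 = 41.8%, Compound 1 522/1687 = 30.9% → Protocol Beta
Protocol Beta wins overall and in every disease group — no reversal.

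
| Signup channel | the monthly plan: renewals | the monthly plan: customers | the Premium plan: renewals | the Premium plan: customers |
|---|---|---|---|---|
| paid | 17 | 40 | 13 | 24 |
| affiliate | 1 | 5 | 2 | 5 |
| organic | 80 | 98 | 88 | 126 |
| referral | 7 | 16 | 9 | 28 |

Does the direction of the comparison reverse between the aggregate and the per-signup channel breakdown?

Paid: the monthly plan 17/40 = 42.5%, the Premium plan 13/24 = 54.2% → the Premium plan
Affiliate: the monthly plan 1/5 = 20.0%, the Premium plan 2/5 = 40.0% → the Premium plan
Organic: the monthly plan 80/98 = 81.6%, the Premium plan 88/126 = 69.8% → the monthly plan
Referral: the monthly plan 7/16 = 43.8%, the Premium plan 9/28 = 32.1% → the monthly plan
Overall: the monthly plan 105/159 = 66.0%, the Premium plan 112/183 = 61.2% → the monthly plan
Neither sweeps: the monthly plan wins 2 of 4 groups, the Premium plan wins 2. The monthly plan wins overall but not every group — no Simpson reversal.

No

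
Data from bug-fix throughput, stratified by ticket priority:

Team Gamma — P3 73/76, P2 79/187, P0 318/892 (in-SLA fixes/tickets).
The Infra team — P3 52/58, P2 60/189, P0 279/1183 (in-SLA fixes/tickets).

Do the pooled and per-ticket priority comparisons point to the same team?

Yes

P3: Team Gamma 73/76 = 96.1%, the Infra team 52/58 = 89.7% → Team Gamma
P2: Team Gamma 79/187 = 42.2%, the Infra team 60/189 = 31.7% → Team Gamma
P0: Team Gamma 318/892 = 35.7%, the Infra team 279/1183 = 23.6% → Team Gamma
Overall: Team Gamma 470/1155 = 40.7%, the Infra team 391/1430 = 27.3% → Team Gamma
Team Gamma wins overall and in every ticket group — no reversal.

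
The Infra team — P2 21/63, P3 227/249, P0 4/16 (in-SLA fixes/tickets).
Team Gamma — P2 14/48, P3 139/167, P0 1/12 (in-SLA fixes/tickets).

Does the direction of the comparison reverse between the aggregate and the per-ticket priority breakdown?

P2: the Infra team 21/63 = 33.3%, Team Gamma 14/48 = 29.2% → the Infra team
P3: the Infra team 227/249 = 91.2%, Team Gamma 139/167 = 83.2% → the Infra team
P0: the Infra team 4/16 = 25.0%, Team Gamma 1/12 = 8.3% → the Infra team
Overall: the Infra team 252/328 = 76.8%, Team Gamma 154/227 = 67.8% → the Infra team
The Infra team wins overall and in every ticket group — no reversal.

No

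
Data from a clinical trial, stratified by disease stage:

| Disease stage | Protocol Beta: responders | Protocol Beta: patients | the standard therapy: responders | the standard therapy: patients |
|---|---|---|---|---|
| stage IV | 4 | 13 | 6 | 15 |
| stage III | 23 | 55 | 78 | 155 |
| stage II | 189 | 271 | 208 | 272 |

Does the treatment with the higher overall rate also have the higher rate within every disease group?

Yes

Stage IV: Protocol Beta 4/13 = 30.8%, the standard therapy 6/15 = 40.0% → the standard therapy
Stage III: Protocol Beta 23/55 = 41.8%, the standard therapy 78/155 = 50.3% → the standard therapy
Stage II: Protocol Beta 189/271 = 69.7%, the standard therapy 208/272 = 76.5% → the standard therapy
Overall: Protocol Beta 216/339 = 63.7%, the standard therapy 292/442 = 66.1% → the standard therapy
The standard therapy wins overall and in every disease group — no reversal.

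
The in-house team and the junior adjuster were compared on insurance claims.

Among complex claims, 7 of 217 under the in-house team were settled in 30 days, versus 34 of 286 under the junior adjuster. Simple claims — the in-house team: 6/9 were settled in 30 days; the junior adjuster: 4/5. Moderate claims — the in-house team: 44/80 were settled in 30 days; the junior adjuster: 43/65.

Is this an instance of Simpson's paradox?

No

Complex: the in-house team 7/217 = 3.2%, the junior adjuster 34/286 = 11.9% → the junior adjuster
Simple: the in-house team 6/9 = 66.7%, the junior adjuster 4/5 = 80.0% → the junior adjuster
Moderate: the in-house team 44/80 = 55.0%, the junior adjuster 43/65 = 66.2% → the junior adjuster
Overall: the in-house team 57/306 = 18.6%, the junior adjuster 81/356 = 22.8% → the junior adjuster
The junior adjuster wins overall and in every claim group — no reversal.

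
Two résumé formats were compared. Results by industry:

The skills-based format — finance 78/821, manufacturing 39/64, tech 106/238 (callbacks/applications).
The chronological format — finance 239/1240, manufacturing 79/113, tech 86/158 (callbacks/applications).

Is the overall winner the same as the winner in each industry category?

Yes

Finance: the skills-based format 78/821 = 9.5%, the chronological format 239/1240 = 19.3% → the chronological format
Manufacturing: the skills-based format 39/64 = 60.9%, the chronological format 79/113 = 69.9% → the chronological format
Tech: the skills-based format 106/238 = 44.5%, the chronological format 86/158 = 54.4% → the chronological format
Overall: the skills-based format 223/1123 = 19.9%, the chronological format 404/1511 = 26.7% → the chronological format
The chronological format wins overall and in every industry group — no reversal.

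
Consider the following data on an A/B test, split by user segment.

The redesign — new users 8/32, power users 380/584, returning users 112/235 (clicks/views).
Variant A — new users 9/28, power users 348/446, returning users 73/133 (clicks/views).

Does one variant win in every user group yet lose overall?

No

New users: the redesign 8/32 = 25.0%, Variant A 9/28 = 32.1% → Variant A
Power users: the redesign 380/584 = 65.1%, Variant A 348/446 = 78.0% → Variant A
Returning users: the redesign 112/235 = 47.7%, Variant A 73/133 = 54.9% → Variant A
Overall: the redesign 500/851 = 58.8%, Variant A 430/607 = 70.8% → Variant A
Variant A wins overall and in every user group — no reversal.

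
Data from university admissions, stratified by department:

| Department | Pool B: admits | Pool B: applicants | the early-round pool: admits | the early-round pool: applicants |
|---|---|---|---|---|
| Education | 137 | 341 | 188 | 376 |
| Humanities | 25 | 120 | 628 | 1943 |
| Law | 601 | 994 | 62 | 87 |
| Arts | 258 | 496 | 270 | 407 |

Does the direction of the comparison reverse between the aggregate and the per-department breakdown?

Yes

Education: Pool B 137/341 = 40.2%, the early-round pool 188/376 = 50.0% → the early-round pool
Humanities: Pool B 25/120 = 20.8%, the early-round pool 628/1943 = 32.3% → the early-round pool
Law: Pool B 601/994 = 60.5%, the early-round pool 62/87 = 71.3% → the early-round pool
Arts: Pool B 258/496 = 52.0%, the early-round pool 270/407 = 66.3% → the early-round pool
Overall: Pool B 1021/1951 = 52.3%, the early-round pool 1148/2813 = 40.8% → Pool B
The early-round pool wins each department group but Pool B wins overall — the comparison reverses. The early-round pool's applicants skew toward Humanities, which has a lower base rate.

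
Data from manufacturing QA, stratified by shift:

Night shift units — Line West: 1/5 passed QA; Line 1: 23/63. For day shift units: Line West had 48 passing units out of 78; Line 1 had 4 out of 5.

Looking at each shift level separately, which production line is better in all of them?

Line 1

Night shift: Line West 1/5 = 20.0%, Line 1 23/63 = 36.5% → Line 1
Day shift: Line West 48/78 = 61.5%, Line 1 4/5 = 80.0% → Line 1
Line 1 has the higher rate in both groups.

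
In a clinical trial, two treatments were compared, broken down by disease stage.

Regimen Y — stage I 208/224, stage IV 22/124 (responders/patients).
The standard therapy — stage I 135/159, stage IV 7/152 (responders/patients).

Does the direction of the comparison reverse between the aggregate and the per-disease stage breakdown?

No

Stage I: Regimen Y 208/224 = 92.9%, the standard therapy 135/159 = 84.9% → Regimen Y
Stage IV: Regimen Y 22/124 = 17.7%, the standard therapy 7/152 = 4.6% → Regimen Y
Overall: Regimen Y 230/348 = 66.1%, the standard therapy 142/311 = 45.7% → Regimen Y
Regimen Y wins overall and in every disease group — no reversal.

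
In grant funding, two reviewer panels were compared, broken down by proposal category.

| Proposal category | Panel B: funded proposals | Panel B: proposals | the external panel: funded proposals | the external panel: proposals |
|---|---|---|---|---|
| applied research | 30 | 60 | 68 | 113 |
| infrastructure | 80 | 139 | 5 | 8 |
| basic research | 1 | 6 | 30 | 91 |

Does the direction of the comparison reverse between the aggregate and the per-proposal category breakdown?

Applied research: Panel B 30/60 = 50.0%, the external panel 68/113 = 60.2% → the external panel
Infrastructure: Panel B 80/139 = 57.6%, the external panel 5/8 = 62.5% → the external panel
Basic research: Panel B 1/6 = 16.7%, the external panel 30/91 = 33.0% → the external panel
Overall: Panel B 111/205 = 54.1%, the external panel 103/212 = 48.6% → Panel B
The external panel wins each proposal group but Panel B wins overall — the comparison reverses. The external panel's proposals skew toward basic research, which has a lower base rate.

Yes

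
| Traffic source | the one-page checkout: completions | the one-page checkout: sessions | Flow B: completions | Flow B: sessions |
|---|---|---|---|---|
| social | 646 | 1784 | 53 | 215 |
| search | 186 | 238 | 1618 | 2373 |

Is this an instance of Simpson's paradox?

Social: the one-page checkout 646/1784 = 36.2%, Flow B 53/215 = 24.7% → the one-page checkout
Search: the one-page checkout 186/238 = 78.2%, Flow B 1618/2373 = 68.2% → the one-page checkout
Overall: the one-page checkout 832/2022 = 41.1%, Flow B 1671/2588 = 64.6% → Flow B
The one-page checkout wins each traffic group but Flow B wins overall — the comparison reverses. The one-page checkout's sessions skew toward social, which has a lower base rate.

Yes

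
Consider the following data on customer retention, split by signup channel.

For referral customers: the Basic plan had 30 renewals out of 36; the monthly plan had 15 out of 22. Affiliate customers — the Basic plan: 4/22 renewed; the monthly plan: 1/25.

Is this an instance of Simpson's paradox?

No

Referral: the Basic plan 30/36 = 83.3%, the monthly plan 15/22 = 68.2% → the Basic plan
Affiliate: the Basic plan 4/22 = 18.2%, the monthly plan 1/25 = 4.0% → the Basic plan
Overall: the Basic plan 34/58 = 58.6%, the monthly plan 16/47 = 34.0% → the Basic plan
The Basic plan wins overall and in every signup group — no reversal.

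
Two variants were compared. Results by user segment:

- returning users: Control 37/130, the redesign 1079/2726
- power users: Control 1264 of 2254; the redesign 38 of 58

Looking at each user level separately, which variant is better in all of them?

Returning users: Control 37/130 = 28.5%, the redesign 1079/2726 = 39.6% → the redesign
Power users: Control 1264/2254 = 56.1%, the redesign 38/58 = 65.5% → the redesign
The redesign has the higher rate in both groups.

the redesign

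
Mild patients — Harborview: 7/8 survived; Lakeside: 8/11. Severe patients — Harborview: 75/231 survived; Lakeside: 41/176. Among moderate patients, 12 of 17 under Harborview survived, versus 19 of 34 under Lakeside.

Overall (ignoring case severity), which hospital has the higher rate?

Mild: Harborview 7/8 = 87.5%, Lakeside 8/11 = 72.7% → Harborview
Severe: Harborview 75/231 = 32.5%, Lakeside 41/176 = 23.3% → Harborview
Moderate: Harborview 12/17 = 70.6%, Lakeside 19/34 = 55.9% → Harborview
Overall: Harborview 94/256 = 36.7%, Lakeside 68/221 = 30.8% → Harborview

Harborview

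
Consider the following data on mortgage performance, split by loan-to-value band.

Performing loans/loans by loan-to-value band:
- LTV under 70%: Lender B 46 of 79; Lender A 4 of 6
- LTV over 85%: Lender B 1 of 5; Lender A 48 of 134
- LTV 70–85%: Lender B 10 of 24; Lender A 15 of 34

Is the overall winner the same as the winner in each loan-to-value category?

No

LTV under 70%: Lender B 46/79 = 58.2%, Lender A 4/6 = 66.7% → Lender A
LTV over 85%: Lender B 1/5 = 20.0%, Lender A 48/134 = 35.8% → Lender A
LTV 70–85%: Lender B 10/24 = 41.7%, Lender A 15/34 = 44.1% → Lender A
Overall: Lender B 57/108 = 52.8%, Lender A 67/174 = 38.5% → Lender B
Lender A wins each loan-to-value group but Lender B wins overall — the comparison reverses. Lender A's loans skew toward LTV over 85%, which has a lower base rate.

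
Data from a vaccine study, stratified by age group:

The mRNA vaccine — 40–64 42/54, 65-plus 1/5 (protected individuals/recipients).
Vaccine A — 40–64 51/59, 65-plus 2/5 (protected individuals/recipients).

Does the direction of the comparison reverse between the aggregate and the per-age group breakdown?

No

40–64: the mRNA vaccine 42/54 = 77.8%, Vaccine A 51/59 = 86.4% → Vaccine A
65-plus: the mRNA vaccine 1/5 = 20.0%, Vaccine A 2/5 = 40.0% → Vaccine A
Overall: the mRNA vaccine 43/59 = 72.9%, Vaccine A 53/64 = 82.8% → Vaccine A
Vaccine A wins overall and in every age group — no reversal.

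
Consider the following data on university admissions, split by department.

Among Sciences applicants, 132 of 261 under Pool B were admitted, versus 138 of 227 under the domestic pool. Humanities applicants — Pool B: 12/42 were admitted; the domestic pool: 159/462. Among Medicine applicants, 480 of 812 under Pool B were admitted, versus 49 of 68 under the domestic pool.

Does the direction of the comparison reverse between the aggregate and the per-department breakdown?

Yes

Sciences: Pool B 132/261 = 50.6%, the domestic pool 138/227 = 60.8% → the domestic pool
Humanities: Pool B 12/42 = 28.6%, the domestic pool 159/462 = 34.4% → the domestic pool
Medicine: Pool B 480/812 = 59.1%, the domestic pool 49/68 = 72.1% → the domestic pool
Overall: Pool B 624/1115 = 56.0%, the domestic pool 346/757 = 45.7% → Pool B
The domestic pool wins each department group but Pool B wins overall — the comparison reverses. The domestic pool's applicants skew toward Humanities, which has a lower base rate.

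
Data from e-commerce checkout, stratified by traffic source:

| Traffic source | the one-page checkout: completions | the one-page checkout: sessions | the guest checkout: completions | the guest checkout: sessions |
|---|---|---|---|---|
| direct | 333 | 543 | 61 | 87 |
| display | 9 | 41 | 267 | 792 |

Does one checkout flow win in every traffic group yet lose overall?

Yes

Direct: the one-page checkout 333/543 = 61.3%, the guest checkout 61/87 = 70.1% → the guest checkout
Display: the one-page checkout 9/41 = 22.0%, the guest checkout 267/792 = 33.7% → the guest checkout
Overall: the one-page checkout 342/584 = 58.6%, the guest checkout 328/879 = 37.3% → the one-page checkout
The guest checkout wins each traffic group but the one-page checkout wins overall — the comparison reverses. The guest checkout's sessions skew toward display, which has a lower base rate.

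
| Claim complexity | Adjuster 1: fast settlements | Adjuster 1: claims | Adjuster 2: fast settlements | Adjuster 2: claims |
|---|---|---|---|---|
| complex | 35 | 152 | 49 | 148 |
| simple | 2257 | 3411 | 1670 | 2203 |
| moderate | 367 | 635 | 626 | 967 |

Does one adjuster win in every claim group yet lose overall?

Complex: Adjuster 1 35/152 = 23.0%, Adjuster 2 49/148 = 33.1% → Adjuster 2
Simple: Adjuster 1 2257/3411 = 66.2%, Adjuster 2 1670/2203 = 75.8% → Adjuster 2
Moderate: Adjuster 1 367/635 = 57.8%, Adjuster 2 626/967 = 64.7% → Adjuster 2
Overall: Adjuster 1 2659/4198 = 63.3%, Adjuster 2 2345/3318 = 70.7% → Adjuster 2
Adjuster 2 wins overall and in every claim group — no reversal.

No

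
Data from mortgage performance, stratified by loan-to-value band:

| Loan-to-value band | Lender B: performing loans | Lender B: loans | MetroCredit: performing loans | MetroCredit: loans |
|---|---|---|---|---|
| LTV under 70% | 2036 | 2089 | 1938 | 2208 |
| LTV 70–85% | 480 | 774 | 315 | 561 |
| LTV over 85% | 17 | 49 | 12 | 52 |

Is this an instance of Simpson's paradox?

No

LTV under 70%: Lender B 2036/2089 = 97.5%, MetroCredit 1938/2208 = 87.8% → Lender B
LTV 70–85%: Lender B 480/774 = 62.0%, MetroCredit 315/561 = 56.1% → Lender B
LTV over 85%: Lender B 17/49 = 34.7%, MetroCredit 12/52 = 23.1% → Lender B
Overall: Lender B 2533/2912 = 87.0%, MetroCredit 2265/2821 = 80.3% → Lender B
Lender B wins overall and in every loan-to-value group — no reversal.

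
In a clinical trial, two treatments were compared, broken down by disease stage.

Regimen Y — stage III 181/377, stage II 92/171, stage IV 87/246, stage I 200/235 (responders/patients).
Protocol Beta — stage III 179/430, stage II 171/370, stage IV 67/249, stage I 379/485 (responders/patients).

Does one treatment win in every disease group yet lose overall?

Stage III: Regimen Y 181/377 = 48.0%, Protocol Beta 179/430 = 41.6% → Regimen Y
Stage II: Regimen Y 92/171 = 53.8%, Protocol Beta 171/370 = 46.2% → Regimen Y
Stage IV: Regimen Y 87/246 = 35.4%, Protocol Beta 67/249 = 26.9% → Regimen Y
Stage I: Regimen Y 200/235 = 85.1%, Protocol Beta 379/485 = 78.1% → Regimen Y
Overall: Regimen Y 560/1029 = 54.4%, Protocol Beta 796/1534 = 51.9% → Regimen Y
Regimen Y wins overall and in every disease group — no reversal.

No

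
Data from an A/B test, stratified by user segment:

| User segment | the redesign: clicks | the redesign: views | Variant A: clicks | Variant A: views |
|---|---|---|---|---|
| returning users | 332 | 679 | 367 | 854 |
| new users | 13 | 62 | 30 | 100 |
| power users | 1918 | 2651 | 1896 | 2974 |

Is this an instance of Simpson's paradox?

Returning users: the redesign 332/679 = 48.9%, Variant A 367/854 = 43.0% → the redesign
New users: the redesign 13/62 = 21.0%, Variant A 30/100 = 30.0% → Variant A
Power users: the redesign 1918/2651 = 72.4%, Variant A 1896/2974 = 63.8% → the redesign
Overall: the redesign 2263/3392 = 66.7%, Variant A 2293/3928 = 58.4% → the redesign
Neither sweeps: the redesign wins 2 of 3 groups, Variant A wins 1. The redesign wins overall but not every group — no Simpson reversal.

No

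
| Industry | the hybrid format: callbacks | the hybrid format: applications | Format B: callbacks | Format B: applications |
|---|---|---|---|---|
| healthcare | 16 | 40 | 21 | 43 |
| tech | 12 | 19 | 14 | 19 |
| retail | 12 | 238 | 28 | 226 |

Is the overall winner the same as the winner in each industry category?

Healthcare: the hybrid format 16/40 = 40.0%, Format B 21/43 = 48.8% → Format B
Tech: the hybrid format 12/19 = 63.2%, Format B 14/19 = 73.7% → Format B
Retail: the hybrid format 12/238 = 5.0%, Format B 28/226 = 12.4% → Format B
Overall: the hybrid format 40/297 = 13.5%, Format B 63/288 = 21.9% → Format B
Format B wins overall and in every industry group — no reversal.

Yes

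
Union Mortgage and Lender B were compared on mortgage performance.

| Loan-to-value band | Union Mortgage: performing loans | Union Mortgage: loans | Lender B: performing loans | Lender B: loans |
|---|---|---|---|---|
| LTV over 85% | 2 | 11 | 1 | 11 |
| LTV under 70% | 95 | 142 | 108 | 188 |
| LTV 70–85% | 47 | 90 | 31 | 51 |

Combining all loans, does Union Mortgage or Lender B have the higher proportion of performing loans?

LTV over 85%: Union Mortgage 2/11 = 18.2%, Lender B 1/11 = 9.1% → Union Mortgage
LTV under 70%: Union Mortgage 95/142 = 66.9%, Lender B 108/188 = 57.4% → Union Mortgage
LTV 70–85%: Union Mortgage 47/90 = 52.2%, Lender B 31/51 = 60.8% → Lender B
Overall: Union Mortgage 144/243 = 59.3%, Lender B 140/250 = 56.0% → Union Mortgage
(Neither sweeps every loan-to-value group, but Union Mortgage has the higher pooled rate.)

Union Mortgage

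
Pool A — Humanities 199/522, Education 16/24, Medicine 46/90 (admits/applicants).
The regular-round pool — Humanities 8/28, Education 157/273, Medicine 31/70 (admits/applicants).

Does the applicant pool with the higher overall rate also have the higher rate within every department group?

No

Humanities: Pool A 199/522 = 38.1%, the regular-round pool 8/28 = 28.6% → Pool A
Education: Pool A 16/24 = 66.7%, the regular-round pool 157/273 = 57.5% → Pool A
Medicine: Pool A 46/90 = 51.1%, the regular-round pool 31/70 = 44.3% → Pool A
Overall: Pool A 261/636 = 41.0%, the regular-round pool 196/371 = 52.8% → the regular-round pool
Pool A wins each department group but the regular-round pool wins overall — the comparison reverses. Pool A's applicants skew toward Humanities, which has a lower base rate.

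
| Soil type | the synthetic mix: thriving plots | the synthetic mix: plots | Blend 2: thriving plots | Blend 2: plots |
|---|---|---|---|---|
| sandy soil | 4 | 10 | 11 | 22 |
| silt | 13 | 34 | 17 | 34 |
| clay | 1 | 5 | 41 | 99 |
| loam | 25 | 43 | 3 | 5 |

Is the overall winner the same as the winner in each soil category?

No

Sandy soil: the synthetic mix 4/10 = 40.0%, Blend 2 11/22 = 50.0% → Blend 2
Silt: the synthetic mix 13/34 = 38.2%, Blend 2 17/34 = 50.0% → Blend 2
Clay: the synthetic mix 1/5 = 20.0%, Blend 2 41/99 = 41.4% → Blend 2
Loam: the synthetic mix 25/43 = 58.1%, Blend 2 3/5 = 60.0% → Blend 2
Overall: the synthetic mix 43/92 = 46.7%, Blend 2 72/160 = 45.0% → the synthetic mix
Blend 2 wins each soil group but the synthetic mix wins overall — the comparison reverses. Blend 2's plots skew toward clay, which has a lower base rate.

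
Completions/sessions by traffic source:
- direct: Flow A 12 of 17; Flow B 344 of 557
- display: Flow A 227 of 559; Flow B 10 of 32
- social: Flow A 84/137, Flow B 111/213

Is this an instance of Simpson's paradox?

Yes

Direct: Flow A 12/17 = 70.6%, Flow B 344/557 = 61.8% → Flow A
Display: Flow A 227/559 = 40.6%, Flow B 10/32 = 31.2% → Flow A
Social: Flow A 84/137 = 61.3%, Flow B 111/213 = 52.1% → Flow A
Overall: Flow A 323/713 = 45.3%, Flow B 465/802 = 58.0% → Flow B
Flow A wins each traffic group but Flow B wins overall — the comparison reverses. Flow A's sessions skew toward display, which has a lower base rate.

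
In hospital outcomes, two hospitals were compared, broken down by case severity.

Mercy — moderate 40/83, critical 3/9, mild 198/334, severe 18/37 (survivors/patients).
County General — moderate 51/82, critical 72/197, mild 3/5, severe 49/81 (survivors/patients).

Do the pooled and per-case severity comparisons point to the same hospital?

Moderate: Mercy 40/83 = 48.2%, County General 51/82 = 62.2% → County General
Critical: Mercy 3/9 = 33.3%, County General 72/197 = 36.5% → County General
Mild: Mercy 198/334 = 59.3%, County General 3/5 = 60.0% → County General
Severe: Mercy 18/37 = 48.6%, County General 49/81 = 60.5% → County General
Overall: Mercy 259/463 = 55.9%, County General 175/365 = 47.9% → Mercy
County General wins each case group but Mercy wins overall — the comparison reverses. County General's patients skew toward critical, which has a lower base rate.

No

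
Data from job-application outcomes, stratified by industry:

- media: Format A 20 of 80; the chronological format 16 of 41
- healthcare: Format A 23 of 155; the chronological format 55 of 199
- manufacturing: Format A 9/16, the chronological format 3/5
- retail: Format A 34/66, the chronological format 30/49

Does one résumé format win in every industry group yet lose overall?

No

Media: Format A 20/80 = 25.0%, the chronological format 16/41 = 39.0% → the chronological format
Healthcare: Format A 23/155 = 14.8%, the chronological format 55/199 = 27.6% → the chronological format
Manufacturing: Format A 9/16 = 56.2%, the chronological format 3/5 = 60.0% → the chronological format
Retail: Format A 34/66 = 51.5%, the chronological format 30/49 = 61.2% → the chronological format
Overall: Format A 86/317 = 27.1%, the chronological format 104/294 = 35.4% → the chronological format
The chronological format wins overall and in every industry group — no reversal.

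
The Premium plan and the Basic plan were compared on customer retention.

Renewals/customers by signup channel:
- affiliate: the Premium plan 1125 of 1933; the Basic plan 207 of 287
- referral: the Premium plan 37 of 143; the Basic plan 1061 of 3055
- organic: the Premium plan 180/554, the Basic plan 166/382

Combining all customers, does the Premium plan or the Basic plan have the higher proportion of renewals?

Affiliate: the Premium plan 1125/1933 = 58.2%, the Basic plan 207/287 = 72.1% → the Basic plan
Referral: the Premium plan 37/143 = 25.9%, the Basic plan 1061/3055 = 34.7% → the Basic plan
Organic: the Premium plan 180/554 = 32.5%, the Basic plan 166/382 = 43.5% → the Basic plan
Overall: the Premium plan 1342/2630 = 51.0%, the Basic plan 1434/3724 = 38.5% → the Premium plan
(The Basic plan wins every signup group but the Premium plan wins overall — the Basic plan's customers skew toward the low-rate referral group.)

the Premium plan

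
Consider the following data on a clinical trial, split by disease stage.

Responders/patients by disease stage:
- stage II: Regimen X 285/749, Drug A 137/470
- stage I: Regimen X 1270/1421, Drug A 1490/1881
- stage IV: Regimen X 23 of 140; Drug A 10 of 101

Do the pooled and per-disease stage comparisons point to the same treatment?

Yes

Stage II: Regimen X 285/749 = 38.1%, Drug A 137/470 = 29.1% → Regimen X
Stage I: Regimen X 1270/1421 = 89.4%, Drug A 1490/1881 = 79.2% → Regimen X
Stage IV: Regimen X 23/140 = 16.4%, Drug A 10/101 = 9.9% → Regimen X
Overall: Regimen X 1578/2310 = 68.3%, Drug A 1637/2452 = 66.8% → Regimen X
Regimen X wins overall and in every disease group — no reversal.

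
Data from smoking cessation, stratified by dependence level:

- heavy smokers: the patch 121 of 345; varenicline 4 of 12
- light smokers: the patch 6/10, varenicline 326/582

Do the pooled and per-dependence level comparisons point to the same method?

Heavy smokers: the patch 121/345 = 35.1%, varenicline 4/12 = 33.3% → the patch
Light smokers: the patch 6/10 = 60.0%, varenicline 326/582 = 56.0% → the patch
Overall: the patch 127/355 = 35.8%, varenicline 330/594 = 55.6% → varenicline
The patch wins each dependence group but varenicline wins overall — the comparison reverses. The patch's participants skew toward heavy smokers, which has a lower base rate.

No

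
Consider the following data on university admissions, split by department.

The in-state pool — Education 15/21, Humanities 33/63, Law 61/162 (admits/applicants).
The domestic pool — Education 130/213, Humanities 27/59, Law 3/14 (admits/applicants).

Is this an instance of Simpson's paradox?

Education: the in-state pool 15/21 = 71.4%, the domestic pool 130/213 = 61.0% → the in-state pool
Humanities: the in-state pool 33/63 = 52.4%, the domestic pool 27/59 = 45.8% → the in-state pool
Law: the in-state pool 61/162 = 37.7%, the domestic pool 3/14 = 21.4% → the in-state pool
Overall: the in-state pool 109/246 = 44.3%, the domestic pool 160/286 = 55.9% → the domestic pool
The in-state pool wins each department group but the domestic pool wins overall — the comparison reverses. The in-state pool's applicants skew toward Law, which has a lower base rate.

Yes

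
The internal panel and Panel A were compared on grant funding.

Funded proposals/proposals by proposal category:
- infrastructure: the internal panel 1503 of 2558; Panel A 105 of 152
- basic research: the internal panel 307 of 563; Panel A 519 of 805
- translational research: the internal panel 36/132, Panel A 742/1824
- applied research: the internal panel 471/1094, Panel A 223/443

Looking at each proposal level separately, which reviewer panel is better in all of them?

Panel A

Infrastructure: the internal panel 1503/2558 = 58.8%, Panel A 105/152 = 69.1% → Panel A
Basic research: the internal panel 307/563 = 54.5%, Panel A 519/805 = 64.5% → Panel A
Translational research: the internal panel 36/132 = 27.3%, Panel A 742/1824 = 40.7% → Panel A
Applied research: the internal panel 471/1094 = 43.1%, Panel A 223/443 = 50.3% → Panel A
Panel A has the higher rate in all 4 groups.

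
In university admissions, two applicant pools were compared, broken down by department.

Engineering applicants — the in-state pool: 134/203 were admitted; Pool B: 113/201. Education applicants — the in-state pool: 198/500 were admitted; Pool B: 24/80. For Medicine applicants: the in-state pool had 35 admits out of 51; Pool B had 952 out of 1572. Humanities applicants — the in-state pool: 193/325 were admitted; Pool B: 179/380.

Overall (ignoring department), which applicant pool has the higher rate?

Engineering: the in-state pool 134/203 = 66.0%, Pool B 113/201 = 56.2% → the in-state pool
Education: the in-state pool 198/500 = 39.6%, Pool B 24/80 = 30.0% → the in-state pool
Medicine: the in-state pool 35/51 = 68.6%, Pool B 952/1572 = 60.6% → the in-state pool
Humanities: the in-state pool 193/325 = 59.4%, Pool B 179/380 = 47.1% → the in-state pool
Overall: the in-state pool 560/1079 = 51.9%, Pool B 1268/2233 = 56.8% → Pool B
(The in-state pool wins every department group but Pool B wins overall — the in-state pool's applicants skew toward the low-rate Education group.)

Pool B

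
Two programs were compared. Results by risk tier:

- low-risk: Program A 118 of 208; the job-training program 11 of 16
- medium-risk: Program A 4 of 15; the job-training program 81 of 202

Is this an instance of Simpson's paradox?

Low-risk: Program A 118/208 = 56.7%, the job-training program 11/16 = 68.8% → the job-training program
Medium-risk: Program A 4/15 = 26.7%, the job-training program 81/202 = 40.1% → the job-training program
Overall: Program A 122/223 = 54.7%, the job-training program 92/218 = 42.2% → Program A
The job-training program wins each risk group but Program A wins overall — the comparison reverses. The job-training program's participants skew toward medium-risk, which has a lower base rate.

Yes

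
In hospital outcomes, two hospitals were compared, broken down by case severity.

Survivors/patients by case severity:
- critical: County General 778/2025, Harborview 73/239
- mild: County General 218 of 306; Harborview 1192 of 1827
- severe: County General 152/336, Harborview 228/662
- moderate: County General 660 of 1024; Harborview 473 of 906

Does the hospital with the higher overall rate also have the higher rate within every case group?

Critical: County General 778/2025 = 38.4%, Harborview 73/239 = 30.5% → County General
Mild: County General 218/306 = 71.2%, Harborview 1192/1827 = 65.2% → County General
Severe: County General 152/336 = 45.2%, Harborview 228/662 = 34.4% → County General
Moderate: County General 660/1024 = 64.5%, Harborview 473/906 = 52.2% → County General
Overall: County General 1808/3691 = 49.0%, Harborview 1966/3634 = 54.1% → Harborview
County General wins each case group but Harborview wins overall — the comparison reverses. County General's patients skew toward critical, which has a lower base rate.

No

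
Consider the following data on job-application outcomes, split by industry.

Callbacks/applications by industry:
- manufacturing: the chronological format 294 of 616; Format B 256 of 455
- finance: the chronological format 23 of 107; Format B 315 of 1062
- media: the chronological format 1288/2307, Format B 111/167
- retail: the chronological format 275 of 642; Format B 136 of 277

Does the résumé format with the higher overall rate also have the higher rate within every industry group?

Manufacturing: the chronological format 294/616 = 47.7%, Format B 256/455 = 56.3% → Format B
Finance: the chronological format 23/107 = 21.5%, Format B 315/1062 = 29.7% → Format B
Media: the chronological format 1288/2307 = 55.8%, Format B 111/167 = 66.5% → Format B
Retail: the chronological format 275/642 = 42.8%, Format B 136/277 = 49.1% → Format B
Overall: the chronological format 1880/3672 = 51.2%, Format B 818/1961 = 41.7% → the chronological format
Format B wins each industry group but the chronological format wins overall — the comparison reverses. Format B's applications skew toward finance, which has a lower base rate.

No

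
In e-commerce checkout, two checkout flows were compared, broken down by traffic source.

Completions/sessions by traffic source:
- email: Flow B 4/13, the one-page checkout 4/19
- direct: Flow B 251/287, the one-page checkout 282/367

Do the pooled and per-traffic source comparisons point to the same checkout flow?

Email: Flow B 4/13 = 30.8%, the one-page checkout 4/19 = 21.1% → Flow B
Direct: Flow B 251/287 = 87.5%, the one-page checkout 282/367 = 76.8% → Flow B
Overall: Flow B 255/300 = 85.0%, the one-page checkout 286/386 = 74.1% → Flow B
Flow B wins overall and in every traffic group — no reversal.

Yes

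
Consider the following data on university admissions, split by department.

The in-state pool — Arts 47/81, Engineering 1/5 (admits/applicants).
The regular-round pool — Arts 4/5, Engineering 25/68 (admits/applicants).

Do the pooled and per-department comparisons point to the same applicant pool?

No

Arts: the in-state pool 47/81 = 58.0%, the regular-round pool 4/5 = 80.0% → the regular-round pool
Engineering: the in-state pool 1/5 = 20.0%, the regular-round pool 25/68 = 36.8% → the regular-round pool
Overall: the in-state pool 48/86 = 55.8%, the regular-round pool 29/73 = 39.7% → the in-state pool
The regular-round pool wins each department group but the in-state pool wins overall — the comparison reverses. The regular-round pool's applicants skew toward Engineering, which has a lower base rate.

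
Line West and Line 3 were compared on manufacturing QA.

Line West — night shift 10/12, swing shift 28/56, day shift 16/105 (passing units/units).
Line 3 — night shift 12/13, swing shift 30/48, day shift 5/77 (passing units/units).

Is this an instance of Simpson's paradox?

No

Night shift: Line West 10/12 = 83.3%, Line 3 12/13 = 92.3% → Line 3
Swing shift: Line West 28/56 = 50.0%, Line 3 30/48 = 62.5% → Line 3
Day shift: Line West 16/105 = 15.2%, Line 3 5/77 = 6.5% → Line West
Overall: Line West 54/173 = 31.2%, Line 3 47/138 = 34.1% → Line 3
Neither sweeps: Line West wins 1 of 3 groups, Line 3 wins 2. Line 3 wins overall but not every group — no Simpson reversal.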